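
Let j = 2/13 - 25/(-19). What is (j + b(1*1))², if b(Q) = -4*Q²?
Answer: 390625/61009 ≈ 6.4027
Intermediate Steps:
j = 363/247 (j = 2*(1/13) - 25*(-1/19) = 2/13 + 25/19 = 363/247 ≈ 1.4696)
(j + b(1*1))² = (363/247 - 4*1²)² = (363/247 - 4*1)² = (363/247 - 4)² = (-625/247)² = 390625/61009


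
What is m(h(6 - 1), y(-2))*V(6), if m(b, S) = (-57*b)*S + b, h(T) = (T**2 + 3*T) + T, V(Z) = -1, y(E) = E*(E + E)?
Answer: 20475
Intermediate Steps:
y(E) = 2*E**2 (y(E) = E*(2*E) = 2*E**2)
h(T) = T**2 + 4*T
m(b, S) = b - 57*S*b (m(b, S) = -57*S*b + b = b - 57*S*b)
m(h(6 - 1), y(-2))*V(6) = (((6 - 1)*(4 + (6 - 1)))*(1 - 114*(-2)**2))*(-1) = ((5*(4 + 5))*(1 - 114*4))*(-1) = ((5*9)*(1 - 57*8))*(-1) = (45*(1 - 456))*(-1) = (45*(-455))*(-1) = -20475*(-1) = 20475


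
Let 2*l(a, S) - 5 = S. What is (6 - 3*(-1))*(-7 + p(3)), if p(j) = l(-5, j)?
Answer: -27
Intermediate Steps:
l(a, S) = 5/2 + S/2
p(j) = 5/2 + j/2
(6 - 3*(-1))*(-7 + p(3)) = (6 - 3*(-1))*(-7 + (5/2 + (½)*3)) = (6 + 3)*(-7 + (5/2 + 3/2)) = 9*(-7 + 4) = 9*(-3) = -27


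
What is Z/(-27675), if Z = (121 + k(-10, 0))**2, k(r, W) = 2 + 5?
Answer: -16384/27675 ≈ -0.59201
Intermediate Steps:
k(r, W) = 7
Z = 16384 (Z = (121 + 7)**2 = 128**2 = 16384)
Z/(-27675) = 16384/(-27675) = 16384*(-1/27675) = -16384/27675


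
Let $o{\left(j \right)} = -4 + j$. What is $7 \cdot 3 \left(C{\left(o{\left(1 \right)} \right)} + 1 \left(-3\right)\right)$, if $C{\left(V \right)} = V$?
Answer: $-126$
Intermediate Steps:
$7 \cdot 3 \left(C{\left(o{\left(1 \right)} \right)} + 1 \left(-3\right)\right) = 7 \cdot 3 \left(\left(-4 + 1\right) + 1 \left(-3\right)\right) = 21 \left(-3 - 3\right) = 21 \left(-6\right) = -126$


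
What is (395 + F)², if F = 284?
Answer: 461041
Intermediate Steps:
(395 + F)² = (395 + 284)² = 679² = 461041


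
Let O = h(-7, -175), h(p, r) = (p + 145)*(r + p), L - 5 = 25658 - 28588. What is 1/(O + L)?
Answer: -1/28041 ≈ -3.5662e-5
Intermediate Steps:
L = -2925 (L = 5 + (25658 - 28588) = 5 - 2930 = -2925)
h(p, r) = (145 + p)*(p + r)
O = -25116 (O = (-7)**2 + 145*(-7) + 145*(-175) - 7*(-175) = 49 - 1015 - 25375 + 1225 = -25116)
1/(O + L) = 1/(-25116 - 2925) = 1/(-28041) = -1/28041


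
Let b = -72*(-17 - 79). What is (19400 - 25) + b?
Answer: 26287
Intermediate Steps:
b = 6912 (b = -72*(-96) = 6912)
(19400 - 25) + b = (19400 - 25) + 6912 = 19375 + 6912 = 26287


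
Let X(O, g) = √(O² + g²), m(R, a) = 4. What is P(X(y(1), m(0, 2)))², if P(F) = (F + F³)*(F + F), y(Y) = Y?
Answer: 374544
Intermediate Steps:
P(F) = 2*F*(F + F³) (P(F) = (F + F³)*(2*F) = 2*F*(F + F³))
P(X(y(1), m(0, 2)))² = (2*(√(1² + 4²))²*(1 + (√(1² + 4²))²))² = (2*(√(1 + 16))²*(1 + (√(1 + 16))²))² = (2*(√17)²*(1 + (√17)²))² = (2*17*(1 + 17))² = (2*17*18)² = 612² = 374544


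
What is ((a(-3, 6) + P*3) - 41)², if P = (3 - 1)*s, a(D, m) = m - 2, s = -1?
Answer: 1849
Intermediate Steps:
a(D, m) = -2 + m
P = -2 (P = (3 - 1)*(-1) = 2*(-1) = -2)
((a(-3, 6) + P*3) - 41)² = (((-2 + 6) - 2*3) - 41)² = ((4 - 6) - 41)² = (-2 - 41)² = (-43)² = 1849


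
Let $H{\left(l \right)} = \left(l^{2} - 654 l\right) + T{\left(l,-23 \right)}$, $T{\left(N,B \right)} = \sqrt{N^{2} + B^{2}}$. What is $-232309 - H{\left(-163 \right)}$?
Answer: $-365480 - \sqrt{27098} \approx -3.6564 \cdot 10^{5}$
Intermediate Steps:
$T{\left(N,B \right)} = \sqrt{B^{2} + N^{2}}$
$H{\left(l \right)} = l^{2} + \sqrt{529 + l^{2}} - 654 l$ ($H{\left(l \right)} = \left(l^{2} - 654 l\right) + \sqrt{\left(-23\right)^{2} + l^{2}} = \left(l^{2} - 654 l\right) + \sqrt{529 + l^{2}} = l^{2} + \sqrt{529 + l^{2}} - 654 l$)
$-232309 - H{\left(-163 \right)} = -232309 - \left(\left(-163\right)^{2} + \sqrt{529 + \left(-163\right)^{2}} - -106602\right) = -232309 - \left(26569 + \sqrt{529 + 26569} + 106602\right) = -232309 - \left(26569 + \sqrt{27098} + 106602\right) = -232309 - \left(133171 + \sqrt{27098}\right) = -365480 - \sqrt{27098}$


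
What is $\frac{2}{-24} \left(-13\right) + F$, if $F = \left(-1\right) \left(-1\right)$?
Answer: $\frac{25}{12} \approx 2.0833$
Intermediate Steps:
$F = 1$
$\frac{2}{-24} \left(-13\right) + F = \frac{2}{-24} \left(-13\right) + 1 = 2 \left(- \frac{1}{24}\right) \left(-13\right) + 1 = \left(- \frac{1}{12}\right) \left(-13\right) + 1 = \frac{13}{12} + 1 = \frac{25}{12}$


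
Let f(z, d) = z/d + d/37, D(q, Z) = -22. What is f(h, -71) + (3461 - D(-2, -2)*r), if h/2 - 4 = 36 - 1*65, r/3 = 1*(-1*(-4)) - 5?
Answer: 8915474/2627 ≈ 3393.8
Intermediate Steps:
r = -3 (r = 3*(1*(-1*(-4)) - 5) = 3*(1*4 - 5) = 3*(4 - 5) = 3*(-1) = -3)
h = -50 (h = 8 + 2*(36 - 1*65) = 8 + 2*(36 - 65) = 8 + 2*(-29) = 8 - 58 = -50)
f(z, d) = d/37 + z/d (f(z, d) = z/d + d*(1/37) = z/d + d/37 = d/37 + z/d)
f(h, -71) + (3461 - D(-2, -2)*r) = ((1/37)*(-71) - 50/(-71)) + (3461 - (-22)*(-3)) = (-71/37 - 50*(-1/71)) + (3461 - 1*66) = (-71/37 + 50/71) + (3461 - 66) = -3191/2627 + 3395 = 8915474/2627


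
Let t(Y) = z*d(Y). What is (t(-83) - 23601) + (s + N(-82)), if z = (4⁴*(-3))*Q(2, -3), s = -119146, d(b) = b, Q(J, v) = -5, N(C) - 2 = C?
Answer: -461547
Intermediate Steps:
N(C) = 2 + C
z = 3840 (z = (4⁴*(-3))*(-5) = (256*(-3))*(-5) = -768*(-5) = 3840)
t(Y) = 3840*Y
(t(-83) - 23601) + (s + N(-82)) = (3840*(-83) - 23601) + (-119146 + (2 - 82)) = (-318720 - 23601) + (-119146 - 80) = -342321 - 119226 = -461547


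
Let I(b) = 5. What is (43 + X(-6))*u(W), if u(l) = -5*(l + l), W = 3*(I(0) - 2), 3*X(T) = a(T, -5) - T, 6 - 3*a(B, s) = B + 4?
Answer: -4130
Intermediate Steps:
a(B, s) = 2/3 - B/3 (a(B, s) = 2 - (B + 4)/3 = 2 - (4 + B)/3 = 2 + (-4/3 - B/3) = 2/3 - B/3)
X(T) = 2/9 - 4*T/9 (X(T) = ((2/3 - T/3) - T)/3 = (2/3 - 4*T/3)/3 = 2/9 - 4*T/9)
W = 9 (W = 3*(5 - 2) = 3*3 = 9)
u(l) = -10*l
(43 + X(-6))*u(W) = (43 + (2/9 - 4/9*(-6)))*(-10*9) = (43 + (2/9 + 8/3))*(-90) = (43 + 26/9)*(-90) = (413/9)*(-90) = -4130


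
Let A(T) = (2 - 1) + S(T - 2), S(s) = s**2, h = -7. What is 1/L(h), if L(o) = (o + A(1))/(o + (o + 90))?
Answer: -76/5 ≈ -15.200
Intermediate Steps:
A(T) = 1 + (-2 + T)**2 (A(T) = (2 - 1) + (T - 2)**2 = 1 + (-2 + T)**2)
L(o) = (2 + o)/(90 + 2*o) (L(o) = (o + (1 + (-2 + 1)**2))/(o + (o + 90)) = (o + (1 + (-1)**2))/(o + (90 + o)) = (o + (1 + 1))/(90 + 2*o) = (o + 2)/(90 + 2*o) = (2 + o)/(90 + 2*o))
1/L(h) = 1/((2 - 7)/(2*(45 - 7))) = 1/((1/2)*(-5)/38) = 1/((1/2)*(1/38)*(-5)) = 1/(-5/76) = -76/5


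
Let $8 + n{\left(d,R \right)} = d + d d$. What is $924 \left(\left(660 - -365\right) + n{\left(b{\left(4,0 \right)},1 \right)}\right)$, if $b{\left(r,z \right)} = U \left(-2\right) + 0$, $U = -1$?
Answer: $945252$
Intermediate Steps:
$b{\left(r,z \right)} = 2$ ($b{\left(r,z \right)} = \left(-1\right) \left(-2\right) + 0 = 2 + 0 = 2$)
$n{\left(d,R \right)} = -8 + d + d^{2}$ ($n{\left(d,R \right)} = -8 + \left(d + d d\right) = -8 + \left(d + d^{2}\right) = -8 + d + d^{2}$)
$924 \left(\left(660 - -365\right) + n{\left(b{\left(4,0 \right)},1 \right)}\right) = 924 \left(\left(660 - -365\right) + \left(-8 + 2 + 2^{2}\right)\right) = 924 \left(\left(660 + 365\right) + \left(-8 + 2 + 4\right)\right) = 924 \left(1025 - 2\right) = 924 \cdot 1023 = 945252$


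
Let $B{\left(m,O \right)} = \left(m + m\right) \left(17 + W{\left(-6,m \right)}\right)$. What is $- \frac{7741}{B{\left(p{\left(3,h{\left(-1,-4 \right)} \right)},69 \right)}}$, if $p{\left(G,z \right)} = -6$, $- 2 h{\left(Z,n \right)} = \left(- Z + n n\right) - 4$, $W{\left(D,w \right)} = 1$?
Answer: $\frac{7741}{216} \approx 35.838$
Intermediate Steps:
$h{\left(Z,n \right)} = 2 + \frac{Z}{2} - \frac{n^{2}}{2}$ ($h{\left(Z,n \right)} = - \frac{\left(- Z + n n\right) - 4}{2} = - \frac{\left(- Z + n^{2}\right) - 4}{2} = - \frac{\left(n^{2} - Z\right) - 4}{2} = - \frac{-4 + n^{2} - Z}{2} = 2 + \frac{Z}{2} - \frac{n^{2}}{2}$)
$B{\left(m,O \right)} = 36 m$ ($B{\left(m,O \right)} = \left(m + m\right) \left(17 + 1\right) = 2 m 18 = 36 m$)
$- \frac{7741}{B{\left(p{\left(3,h{\left(-1,-4 \right)} \right)},69 \right)}} = - \frac{7741}{36 \left(-6\right)} = - \frac{7741}{-216} = \left(-7741\right) \left(- \frac{1}{216}\right) = \frac{7741}{216}$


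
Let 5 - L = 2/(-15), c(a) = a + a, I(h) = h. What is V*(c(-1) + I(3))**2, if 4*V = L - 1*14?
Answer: -133/60 ≈ -2.2167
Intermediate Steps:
c(a) = 2*a
L = 77/15 (L = 5 - 2/(-15) = 5 - 2*(-1)/15 = 5 - 1*(-2/15) = 5 + 2/15 = 77/15 ≈ 5.1333)
V = -133/60 (V = (77/15 - 1*14)/4 = (77/15 - 14)/4 = (1/4)*(-133/15) = -133/60 ≈ -2.2167)
V*(c(-1) + I(3))**2 = -133*(2*(-1) + 3)**2/60 = -133*(-2 + 3)**2/60 = -133/60*1**2 = -133/60*1 = -133/60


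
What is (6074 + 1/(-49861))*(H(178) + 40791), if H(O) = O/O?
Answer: 12354090244696/49861 ≈ 2.4777e+8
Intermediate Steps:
H(O) = 1
(6074 + 1/(-49861))*(H(178) + 40791) = (6074 + 1/(-49861))*(1 + 40791) = (6074 - 1/49861)*40792 = (302855713/49861)*40792 = 12354090244696/49861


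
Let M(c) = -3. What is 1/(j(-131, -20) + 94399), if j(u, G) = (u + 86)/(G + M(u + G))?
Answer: 23/2171222 ≈ 1.0593e-5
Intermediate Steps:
j(u, G) = (86 + u)/(-3 + G) (j(u, G) = (u + 86)/(G - 3) = (86 + u)/(-3 + G))
1/(j(-131, -20) + 94399) = 1/((86 - 131)/(-3 - 20) + 94399) = 1/(-45/(-23) + 94399) = 1/(-1/23*(-45) + 94399) = 1/(45/23 + 94399) = 1/(2171222/23) = 23/2171222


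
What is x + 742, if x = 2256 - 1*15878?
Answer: -12880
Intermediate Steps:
x = -13622 (x = 2256 - 15878 = -13622)
x + 742 = -13622 + 742 = -12880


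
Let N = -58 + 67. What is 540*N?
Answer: 4860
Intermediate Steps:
N = 9
540*N = 540*9 = 4860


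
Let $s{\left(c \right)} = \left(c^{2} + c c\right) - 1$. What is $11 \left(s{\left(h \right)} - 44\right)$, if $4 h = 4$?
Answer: $-473$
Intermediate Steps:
$h = 1$ ($h = \frac{1}{4} \cdot 4 = 1$)
$s{\left(c \right)} = -1 + 2 c^{2}$ ($s{\left(c \right)} = \left(c^{2} + c^{2}\right) - 1 = 2 c^{2} - 1 = -1 + 2 c^{2}$)
$11 \left(s{\left(h \right)} - 44\right) = 11 \left(\left(-1 + 2 \cdot 1^{2}\right) - 44\right) = 11 \left(\left(-1 + 2 \cdot 1\right) - 44\right) = 11 \left(\left(-1 + 2\right) - 44\right) = 11 \left(1 - 44\right) = 11 \left(-43\right) = -473$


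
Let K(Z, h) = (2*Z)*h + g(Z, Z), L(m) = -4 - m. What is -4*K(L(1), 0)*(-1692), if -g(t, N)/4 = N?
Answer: 135360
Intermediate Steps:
g(t, N) = -4*N
K(Z, h) = -4*Z + 2*Z*h (K(Z, h) = (2*Z)*h - 4*Z = 2*Z*h - 4*Z = -4*Z + 2*Z*h)
-4*K(L(1), 0)*(-1692) = -4*2*(-4 - 1*1)*(-2 + 0)*(-1692) = -4*2*(-4 - 1)*(-2)*(-1692) = -4*2*(-5)*(-2)*(-1692) = -80*(-1692) = -4*(-33840) = 135360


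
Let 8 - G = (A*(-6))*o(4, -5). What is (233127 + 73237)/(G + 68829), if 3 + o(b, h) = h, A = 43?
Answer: 306364/66773 ≈ 4.5881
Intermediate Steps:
o(b, h) = -3 + h
G = -2056 (G = 8 - 43*(-6)*(-3 - 5) = 8 - (-258)*(-8) = 8 - 1*2064 = 8 - 2064 = -2056)
(233127 + 73237)/(G + 68829) = (233127 + 73237)/(-2056 + 68829) = 306364/66773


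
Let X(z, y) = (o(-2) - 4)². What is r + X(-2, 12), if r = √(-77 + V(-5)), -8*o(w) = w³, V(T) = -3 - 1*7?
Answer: 9 + I*√87 ≈ 9.0 + 9.3274*I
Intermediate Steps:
V(T) = -10 (V(T) = -3 - 7 = -10)
o(w) = -w³/8
r = I*√87 (r = √(-77 - 10) = √(-87) = I*√87 ≈ 9.3274*I)
X(z, y) = 9 (X(z, y) = (-⅛*(-2)³ - 4)² = (-⅛*(-8) - 4)² = (1 - 4)² = (-3)² = 9)
r + X(-2, 12) = I*√87 + 9 = 9 + I*√87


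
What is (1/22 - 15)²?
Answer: 108241/484 ≈ 223.64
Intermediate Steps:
(1/22 - 15)² = (-329/22)² = 108241/484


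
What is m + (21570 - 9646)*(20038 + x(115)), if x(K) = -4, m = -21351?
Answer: 238864065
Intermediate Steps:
m + (21570 - 9646)*(20038 + x(115)) = -21351 + (21570 - 9646)*(20038 - 4) = -21351 + 11924*20034 = -21351 + 238885416 = 238864065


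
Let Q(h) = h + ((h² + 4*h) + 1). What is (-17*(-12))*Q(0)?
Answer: 204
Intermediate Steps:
Q(h) = 1 + h² + 5*h (Q(h) = h + (1 + h² + 4*h) = 1 + h² + 5*h)
(-17*(-12))*Q(0) = (-17*(-12))*(1 + 0² + 5*0) = 204*(1 + 0 + 0) = 204*1 = 204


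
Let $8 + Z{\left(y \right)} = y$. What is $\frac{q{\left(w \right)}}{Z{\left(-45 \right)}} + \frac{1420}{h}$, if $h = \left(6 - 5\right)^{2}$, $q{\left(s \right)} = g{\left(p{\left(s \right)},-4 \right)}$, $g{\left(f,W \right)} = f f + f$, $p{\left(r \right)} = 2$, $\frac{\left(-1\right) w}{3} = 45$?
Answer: $\frac{75254}{53} \approx 1419.9$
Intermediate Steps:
$w = -135$ ($w = \left(-3\right) 45 = -135$)
$g{\left(f,W \right)} = f + f^{2}$ ($g{\left(f,W \right)} = f^{2} + f = f + f^{2}$)
$Z{\left(y \right)} = -8 + y$
$q{\left(s \right)} = 6$ ($q{\left(s \right)} = 2 \left(1 + 2\right) = 2 \cdot 3 = 6$)
$h = 1$ ($h = 1^{2} = 1$)
$\frac{q{\left(w \right)}}{Z{\left(-45 \right)}} + \frac{1420}{h} = \frac{6}{-8 - 45} + \frac{1420}{1} = \frac{6}{-53} + 1420 \cdot 1 = 6 \left(- \frac{1}{53}\right) + 1420 = - \frac{6}{53} + 1420 = \frac{75254}{53}$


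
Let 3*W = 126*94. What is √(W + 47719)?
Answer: 11*√427 ≈ 227.30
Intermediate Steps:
W = 3948 (W = (126*94)/3 = (⅓)*11844 = 3948)
√(W + 47719) = √(3948 + 47719) = √51667 = 11*√427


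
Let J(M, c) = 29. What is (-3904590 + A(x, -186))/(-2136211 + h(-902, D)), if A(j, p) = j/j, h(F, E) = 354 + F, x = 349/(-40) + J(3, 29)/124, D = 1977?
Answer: 3904589/2136759 ≈ 1.8273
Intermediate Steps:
x = -10529/1240 (x = 349/(-40) + 29/124 = 349*(-1/40) + 29*(1/124) = -349/40 + 29/124 = -10529/1240 ≈ -8.4911)
A(j, p) = 1
(-3904590 + A(x, -186))/(-2136211 + h(-902, D)) = (-3904590 + 1)/(-2136211 + (354 - 902)) = -3904589/(-2136211 - 548) = -3904589/(-2136759) = -3904589*(-1/2136759) = 3904589/2136759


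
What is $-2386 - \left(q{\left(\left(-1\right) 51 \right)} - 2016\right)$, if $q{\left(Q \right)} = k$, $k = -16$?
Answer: $-354$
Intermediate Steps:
$q{\left(Q \right)} = -16$
$-2386 - \left(q{\left(\left(-1\right) 51 \right)} - 2016\right) = -2386 - \left(-16 - 2016\right) = -2386 - -2032 = -2386 + 2032 = -354$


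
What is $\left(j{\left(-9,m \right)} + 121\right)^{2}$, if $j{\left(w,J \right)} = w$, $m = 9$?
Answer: $12544$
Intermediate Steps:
$\left(j{\left(-9,m \right)} + 121\right)^{2} = \left(-9 + 121\right)^{2} = 112^{2} = 12544$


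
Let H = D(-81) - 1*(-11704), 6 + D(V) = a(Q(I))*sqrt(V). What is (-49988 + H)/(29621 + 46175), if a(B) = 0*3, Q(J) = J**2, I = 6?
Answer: -2735/5414 ≈ -0.50517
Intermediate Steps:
a(B) = 0
D(V) = -6 (D(V) = -6 + 0*sqrt(V) = -6 + 0 = -6)
H = 11698 (H = -6 - 1*(-11704) = -6 + 11704 = 11698)
(-49988 + H)/(29621 + 46175) = (-49988 + 11698)/(29621 + 46175) = -38290/75796 = -38290*1/75796 = -2735/5414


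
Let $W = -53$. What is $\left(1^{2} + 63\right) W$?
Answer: $-3392$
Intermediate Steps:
$\left(1^{2} + 63\right) W = \left(1^{2} + 63\right) \left(-53\right) = \left(1 + 63\right) \left(-53\right) = 64 \left(-53\right) = -3392$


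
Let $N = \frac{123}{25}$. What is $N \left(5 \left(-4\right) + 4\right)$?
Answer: $- \frac{1968}{25} \approx -78.72$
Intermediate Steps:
$N = \frac{123}{25}$ ($N = 123 \cdot \frac{1}{25} = \frac{123}{25} \approx 4.92$)
$N \left(5 \left(-4\right) + 4\right) = \frac{123 \left(5 \left(-4\right) + 4\right)}{25} = \frac{123 \left(-20 + 4\right)}{25} = \frac{123}{25} \left(-16\right) = - \frac{1968}{25}$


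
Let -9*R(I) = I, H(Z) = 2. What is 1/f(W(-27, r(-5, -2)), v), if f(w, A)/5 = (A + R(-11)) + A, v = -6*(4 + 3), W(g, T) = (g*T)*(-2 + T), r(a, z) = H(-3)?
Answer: -9/3725 ≈ -0.0024161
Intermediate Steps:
R(I) = -I/9
r(a, z) = 2
W(g, T) = T*g*(-2 + T) (W(g, T) = (T*g)*(-2 + T) = T*g*(-2 + T))
v = -42 (v = -6*7 = -42)
f(w, A) = 55/9 + 10*A (f(w, A) = 5*((A - ⅑*(-11)) + A) = 5*((A + 11/9) + A) = 5*((11/9 + A) + A) = 5*(11/9 + 2*A) = 55/9 + 10*A)
1/f(W(-27, r(-5, -2)), v) = 1/(55/9 + 10*(-42)) = 1/(55/9 - 420) = 1/(-3725/9) = -9/3725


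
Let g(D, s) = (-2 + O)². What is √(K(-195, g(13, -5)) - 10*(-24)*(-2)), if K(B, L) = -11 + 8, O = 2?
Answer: I*√483 ≈ 21.977*I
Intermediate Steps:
g(D, s) = 0 (g(D, s) = (-2 + 2)² = 0² = 0)
K(B, L) = -3
√(K(-195, g(13, -5)) - 10*(-24)*(-2)) = √(-3 - 10*(-24)*(-2)) = √(-3 + 240*(-2)) = √(-3 - 480) = √(-483) = I*√483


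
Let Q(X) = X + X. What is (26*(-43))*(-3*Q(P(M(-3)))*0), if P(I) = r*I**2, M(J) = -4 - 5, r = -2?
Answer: 0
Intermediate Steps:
M(J) = -9
P(I) = -2*I**2
Q(X) = 2*X
(26*(-43))*(-3*Q(P(M(-3)))*0) = (26*(-43))*(-6*(-2*(-9)**2)*0) = -1118*(-6*(-2*81))*0 = -1118*(-6*(-162))*0 = -1118*(-3*(-324))*0 = -1086696*0 = -1118*0 = 0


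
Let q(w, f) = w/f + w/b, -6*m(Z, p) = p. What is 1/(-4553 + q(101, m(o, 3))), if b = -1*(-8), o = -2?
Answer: -8/37939 ≈ -0.00021086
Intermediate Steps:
m(Z, p) = -p/6
b = 8
q(w, f) = w/8 + w/f (q(w, f) = w/f + w/8 = w/8 + w/f)
1/(-4553 + q(101, m(o, 3))) = 1/(-4553 + ((⅛)*101 + 101/((-⅙*3)))) = 1/(-4553 + (101/8 + 101/(-½))) = 1/(-4553 + (101/8 + 101*(-2))) = 1/(-4553 + (101/8 - 202)) = 1/(-4553 - 1515/8) = 1/(-37939/8) = -8/37939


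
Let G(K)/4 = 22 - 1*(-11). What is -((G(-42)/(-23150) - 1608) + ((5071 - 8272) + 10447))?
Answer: -65259784/11575 ≈ -5638.0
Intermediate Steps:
G(K) = 132 (G(K) = 4*(22 - 1*(-11)) = 4*(22 + 11) = 4*33 = 132)
-((G(-42)/(-23150) - 1608) + ((5071 - 8272) + 10447)) = -((132/(-23150) - 1608) + ((5071 - 8272) + 10447)) = -((132*(-1/23150) - 1608) + (-3201 + 10447)) = -((-66/11575 - 1608) + 7246) = -(-18612666/11575 + 7246) = -1*65259784/11575 = -65259784/11575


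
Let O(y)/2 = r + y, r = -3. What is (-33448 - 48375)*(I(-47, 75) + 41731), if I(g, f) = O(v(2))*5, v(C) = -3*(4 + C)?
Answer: -3397372783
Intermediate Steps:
v(C) = -12 - 3*C
O(y) = -6 + 2*y (O(y) = 2*(-3 + y) = -6 + 2*y)
I(g, f) = -210 (I(g, f) = (-6 + 2*(-12 - 3*2))*5 = (-6 + 2*(-12 - 6))*5 = (-6 + 2*(-18))*5 = (-6 - 36)*5 = -42*5 = -210)
(-33448 - 48375)*(I(-47, 75) + 41731) = (-33448 - 48375)*(-210 + 41731) = -81823*41521 = -3397372783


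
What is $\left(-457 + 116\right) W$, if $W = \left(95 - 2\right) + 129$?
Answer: $-75702$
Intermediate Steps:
$W = 222$ ($W = 93 + 129 = 222$)
$\left(-457 + 116\right) W = \left(-457 + 116\right) 222 = \left(-341\right) 222 = -75702$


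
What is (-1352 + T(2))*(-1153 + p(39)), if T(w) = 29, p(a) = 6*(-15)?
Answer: 1644489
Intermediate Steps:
p(a) = -90
(-1352 + T(2))*(-1153 + p(39)) = (-1352 + 29)*(-1153 - 90) = -1323*(-1243) = 1644489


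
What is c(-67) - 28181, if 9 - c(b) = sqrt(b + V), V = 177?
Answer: -28172 - sqrt(110) ≈ -28183.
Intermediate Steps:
c(b) = 9 - sqrt(177 + b) (c(b) = 9 - sqrt(b + 177) = 9 - sqrt(177 + b))
c(-67) - 28181 = (9 - sqrt(177 - 67)) - 28181 = (9 - sqrt(110)) - 28181 = -28172 - sqrt(110)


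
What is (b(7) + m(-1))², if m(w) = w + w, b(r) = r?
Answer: 25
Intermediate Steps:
m(w) = 2*w
(b(7) + m(-1))² = (7 + 2*(-1))² = (7 - 2)² = 5² = 25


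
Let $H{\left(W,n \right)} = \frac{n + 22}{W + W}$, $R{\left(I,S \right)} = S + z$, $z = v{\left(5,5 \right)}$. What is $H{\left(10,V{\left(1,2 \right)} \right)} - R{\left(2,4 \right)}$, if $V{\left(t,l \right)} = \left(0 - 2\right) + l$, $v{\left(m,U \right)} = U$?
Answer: $- \frac{79}{10} \approx -7.9$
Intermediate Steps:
$z = 5$
$R{\left(I,S \right)} = 5 + S$ ($R{\left(I,S \right)} = S + 5 = 5 + S$)
$V{\left(t,l \right)} = -2 + l$
$H{\left(W,n \right)} = \frac{22 + n}{2 W}$
$H{\left(10,V{\left(1,2 \right)} \right)} - R{\left(2,4 \right)} = \frac{22 + \left(-2 + 2\right)}{2 \cdot 10} - \left(5 + 4\right) = \frac{1}{2} \cdot \frac{1}{10} \left(22 + 0\right) - 9 = \frac{1}{2} \cdot \frac{1}{10} \cdot 22 - 9 = \frac{11}{10} - 9 = - \frac{79}{10}$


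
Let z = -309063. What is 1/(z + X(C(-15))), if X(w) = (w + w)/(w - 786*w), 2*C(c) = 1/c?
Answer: -785/242614457 ≈ -3.2356e-6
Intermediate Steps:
C(c) = 1/(2*c)
X(w) = -2/785 (X(w) = (2*w)/((-785*w)) = (2*w)*(-1/(785*w)) = -2/785)
1/(z + X(C(-15))) = 1/(-309063 - 2/785) = 1/(-242614457/785) = -785/242614457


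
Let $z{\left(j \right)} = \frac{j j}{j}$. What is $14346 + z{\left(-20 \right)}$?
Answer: $14326$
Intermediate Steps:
$z{\left(j \right)} = j$ ($z{\left(j \right)} = \frac{j^{2}}{j} = j$)
$14346 + z{\left(-20 \right)} = 14346 - 20 = 14326$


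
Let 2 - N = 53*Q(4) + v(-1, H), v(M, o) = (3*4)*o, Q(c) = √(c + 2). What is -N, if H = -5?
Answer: -62 + 53*√6 ≈ 67.823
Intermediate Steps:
Q(c) = √(2 + c)
v(M, o) = 12*o
N = 62 - 53*√6 (N = 2 - (53*√(2 + 4) + 12*(-5)) = 2 - (53*√6 - 60) = 2 - (-60 + 53*√6) = 2 + (60 - 53*√6) = 62 - 53*√6 ≈ -67.823)
-N = -(62 - 53*√6) = -62 + 53*√6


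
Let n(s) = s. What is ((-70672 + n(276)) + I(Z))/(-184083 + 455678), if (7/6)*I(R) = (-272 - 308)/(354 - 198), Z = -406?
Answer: -6406326/24715145 ≈ -0.25921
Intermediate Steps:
I(R) = -290/91 (I(R) = 6*((-272 - 308)/(354 - 198))/7 = 6*(-580/156)/7 = 6*(-580*1/156)/7 = (6/7)*(-145/39) = -290/91)
((-70672 + n(276)) + I(Z))/(-184083 + 455678) = ((-70672 + 276) - 290/91)/(-184083 + 455678) = (-70396 - 290/91)/271595 = -6406326/91*1/271595 = -6406326/24715145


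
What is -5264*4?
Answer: -21056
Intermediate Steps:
-5264*4 = -56*376 = -21056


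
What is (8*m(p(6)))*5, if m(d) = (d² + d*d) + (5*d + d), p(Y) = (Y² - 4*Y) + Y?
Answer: 30240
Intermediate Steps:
p(Y) = Y² - 3*Y
m(d) = 2*d² + 6*d (m(d) = (d² + d²) + 6*d = 2*d² + 6*d)
(8*m(p(6)))*5 = (8*(2*(6*(-3 + 6))*(3 + 6*(-3 + 6))))*5 = (8*(2*(6*3)*(3 + 6*3)))*5 = (8*(2*18*(3 + 18)))*5 = (8*(2*18*21))*5 = (8*756)*5 = 6048*5 = 30240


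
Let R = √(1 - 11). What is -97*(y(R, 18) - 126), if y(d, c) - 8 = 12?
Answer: 10282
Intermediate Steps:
R = I*√10 (R = √(-10) = I*√10 ≈ 3.1623*I)
y(d, c) = 20 (y(d, c) = 8 + 12 = 20)
-97*(y(R, 18) - 126) = -97*(20 - 126) = -97*(-106) = 10282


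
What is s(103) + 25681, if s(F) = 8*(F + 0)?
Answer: 26505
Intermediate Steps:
s(F) = 8*F
s(103) + 25681 = 8*103 + 25681 = 824 + 25681 = 26505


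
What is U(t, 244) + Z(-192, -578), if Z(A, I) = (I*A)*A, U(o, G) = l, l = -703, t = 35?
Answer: -21308095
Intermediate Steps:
U(o, G) = -703
Z(A, I) = I*A**2 (Z(A, I) = (A*I)*A = I*A**2)
U(t, 244) + Z(-192, -578) = -703 - 578*(-192)**2 = -703 - 578*36864 = -703 - 21307392 = -21308095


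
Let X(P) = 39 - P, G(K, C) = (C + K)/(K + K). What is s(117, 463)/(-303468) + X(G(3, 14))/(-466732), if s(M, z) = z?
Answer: -16219453/10117016184 ≈ -0.0016032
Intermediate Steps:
G(K, C) = (C + K)/(2*K) (G(K, C) = (C + K)/((2*K)) = (C + K)*(1/(2*K)) = (C + K)/(2*K))
s(117, 463)/(-303468) + X(G(3, 14))/(-466732) = 463/(-303468) + (39 - (14 + 3)/(2*3))/(-466732) = 463*(-1/303468) + (39 - 17/(2*3))*(-1/466732) = -463/303468 + (39 - 1*17/6)*(-1/466732) = -463/303468 + (39 - 17/6)*(-1/466732) = -463/303468 + (217/6)*(-1/466732) = -463/303468 - 31/400056 = -16219453/10117016184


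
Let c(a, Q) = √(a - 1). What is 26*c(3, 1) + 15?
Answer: 15 + 26*√2 ≈ 51.770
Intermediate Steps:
c(a, Q) = √(-1 + a)
26*c(3, 1) + 15 = 26*√(-1 + 3) + 15 = 26*√2 + 15 = 15 + 26*√2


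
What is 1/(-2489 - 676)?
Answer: -1/3165 ≈ -0.00031596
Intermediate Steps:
1/(-2489 - 676) = 1/(-3165) = -1/3165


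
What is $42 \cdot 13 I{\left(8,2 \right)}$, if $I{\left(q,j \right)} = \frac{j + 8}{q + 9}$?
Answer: $\frac{5460}{17} \approx 321.18$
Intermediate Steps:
$I{\left(q,j \right)} = \frac{8 + j}{9 + q}$
$42 \cdot 13 I{\left(8,2 \right)} = 42 \cdot 13 \frac{8 + 2}{9 + 8} = 546 \cdot \frac{1}{17} \cdot 10 = 546 \cdot \frac{10}{17} = \frac{5460}{17}$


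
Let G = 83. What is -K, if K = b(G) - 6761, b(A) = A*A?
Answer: -128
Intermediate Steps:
b(A) = A²
K = 128 (K = 83² - 6761 = 6889 - 6761 = 128)
-K = -1*128 = -128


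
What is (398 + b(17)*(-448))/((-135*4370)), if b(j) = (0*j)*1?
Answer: -199/294975 ≈ -0.00067463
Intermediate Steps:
b(j) = 0 (b(j) = 0*1 = 0)
(398 + b(17)*(-448))/((-135*4370)) = (398 + 0*(-448))/((-135*4370)) = (398 + 0)/(-589950) = 398*(-1/589950) = -199/294975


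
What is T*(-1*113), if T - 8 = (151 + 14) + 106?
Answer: -31527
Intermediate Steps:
T = 279 (T = 8 + ((151 + 14) + 106) = 8 + (165 + 106) = 8 + 271 = 279)
T*(-1*113) = 279*(-1*113) = 279*(-113) = -31527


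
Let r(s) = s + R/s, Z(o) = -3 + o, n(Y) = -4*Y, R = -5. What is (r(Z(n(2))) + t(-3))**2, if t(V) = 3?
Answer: 6889/121 ≈ 56.934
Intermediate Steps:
r(s) = s - 5/s
(r(Z(n(2))) + t(-3))**2 = (((-3 - 4*2) - 5/(-3 - 4*2)) + 3)**2 = (((-3 - 8) - 5/(-3 - 8)) + 3)**2 = ((-11 - 5/(-11)) + 3)**2 = ((-11 - 5*(-1/11)) + 3)**2 = ((-11 + 5/11) + 3)**2 = (-116/11 + 3)**2 = (-83/11)**2 = 6889/121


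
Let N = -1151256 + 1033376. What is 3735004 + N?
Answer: 3617124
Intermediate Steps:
N = -117880
3735004 + N = 3735004 - 117880 = 3617124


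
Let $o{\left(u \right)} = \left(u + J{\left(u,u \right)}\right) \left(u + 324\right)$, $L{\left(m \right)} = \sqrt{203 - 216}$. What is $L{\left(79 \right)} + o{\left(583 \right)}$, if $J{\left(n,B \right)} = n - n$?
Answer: $528781 + i \sqrt{13} \approx 5.2878 \cdot 10^{5} + 3.6056 i$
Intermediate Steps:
$J{\left(n,B \right)} = 0$
$L{\left(m \right)} = i \sqrt{13}$ ($L{\left(m \right)} = \sqrt{-13} = i \sqrt{13}$)
$o{\left(u \right)} = u \left(324 + u\right)$ ($o{\left(u \right)} = \left(u + 0\right) \left(u + 324\right) = u \left(324 + u\right)$)
$L{\left(79 \right)} + o{\left(583 \right)} = i \sqrt{13} + 583 \left(324 + 583\right) = i \sqrt{13} + 583 \cdot 907 = i \sqrt{13} + 528781 = 528781 + i \sqrt{13}$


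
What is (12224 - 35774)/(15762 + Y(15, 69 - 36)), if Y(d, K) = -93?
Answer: -7850/5223 ≈ -1.5030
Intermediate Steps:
(12224 - 35774)/(15762 + Y(15, 69 - 36)) = (12224 - 35774)/(15762 - 93) = -23550/15669 = -23550*1/15669 = -7850/5223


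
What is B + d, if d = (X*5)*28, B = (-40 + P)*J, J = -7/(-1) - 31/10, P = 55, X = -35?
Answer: -9683/2 ≈ -4841.5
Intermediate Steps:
J = 39/10 (J = -7*(-1) - 31*⅒ = 7 - 31/10 = 39/10 ≈ 3.9000)
B = 117/2 (B = (-40 + 55)*(39/10) = 15*(39/10) = 117/2 ≈ 58.500)
d = -4900 (d = -35*5*28 = -175*28 = -4900)
B + d = 117/2 - 4900 = -9683/2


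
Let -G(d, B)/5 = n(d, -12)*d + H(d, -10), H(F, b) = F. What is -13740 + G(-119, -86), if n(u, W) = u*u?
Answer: 8412650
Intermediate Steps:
n(u, W) = u**2
G(d, B) = -5*d - 5*d**3 (G(d, B) = -5*(d**2*d + d) = -5*(d**3 + d) = -5*(d + d**3) = -5*d - 5*d**3)
-13740 + G(-119, -86) = -13740 + 5*(-119)*(-1 - 1*(-119)**2) = -13740 + 5*(-119)*(-1 - 1*14161) = -13740 + 5*(-119)*(-1 - 14161) = -13740 + 5*(-119)*(-14162) = -13740 + 8426390 = 8412650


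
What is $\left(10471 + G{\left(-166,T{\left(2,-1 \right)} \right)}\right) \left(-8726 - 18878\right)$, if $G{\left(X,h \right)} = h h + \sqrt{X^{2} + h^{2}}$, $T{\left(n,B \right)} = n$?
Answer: $-289151900 - 55208 \sqrt{6890} \approx -2.9373 \cdot 10^{8}$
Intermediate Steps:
$G{\left(X,h \right)} = h^{2} + \sqrt{X^{2} + h^{2}}$
$\left(10471 + G{\left(-166,T{\left(2,-1 \right)} \right)}\right) \left(-8726 - 18878\right) = \left(10471 + \left(2^{2} + \sqrt{\left(-166\right)^{2} + 2^{2}}\right)\right) \left(-8726 - 18878\right) = \left(10471 + \left(4 + \sqrt{27556 + 4}\right)\right) \left(-27604\right) = \left(10471 + \left(4 + \sqrt{27560}\right)\right) \left(-27604\right) = \left(10471 + \left(4 + 2 \sqrt{6890}\right)\right) \left(-27604\right) = \left(10475 + 2 \sqrt{6890}\right) \left(-27604\right) = -289151900 - 55208 \sqrt{6890}$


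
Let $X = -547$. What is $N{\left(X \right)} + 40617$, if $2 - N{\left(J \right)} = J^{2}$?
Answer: $-258590$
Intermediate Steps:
$N{\left(J \right)} = 2 - J^{2}$
$N{\left(X \right)} + 40617 = \left(2 - \left(-547\right)^{2}\right) + 40617 = \left(2 - 299209\right) + 40617 = -299207 + 40617 = -258590$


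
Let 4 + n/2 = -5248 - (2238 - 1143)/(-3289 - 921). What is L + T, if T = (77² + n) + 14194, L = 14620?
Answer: 10204838/421 ≈ 24240.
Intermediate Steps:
n = -4421965/421 (n = -8 + 2*(-5248 - (2238 - 1143)/(-3289 - 921)) = -8 + 2*(-5248 - 1095/(-4210)) = -8 + 2*(-5248 - 1095*(-1)/4210) = -8 + 2*(-5248 - 1*(-219/842)) = -8 + 2*(-5248 + 219/842) = -8 + 2*(-4418597/842) = -8 - 4418597/421 = -4421965/421 ≈ -10503.)
T = 4049818/421 (T = (77² - 4421965/421) + 14194 = (5929 - 4421965/421) + 14194 = -1925856/421 + 14194 = 4049818/421 ≈ 9619.5)
L + T = 14620 + 4049818/421 = 10204838/421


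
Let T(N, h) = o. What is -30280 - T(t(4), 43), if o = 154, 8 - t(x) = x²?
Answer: -30434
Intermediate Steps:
t(x) = 8 - x²
T(N, h) = 154
-30280 - T(t(4), 43) = -30280 - 1*154 = -30280 - 154 = -30434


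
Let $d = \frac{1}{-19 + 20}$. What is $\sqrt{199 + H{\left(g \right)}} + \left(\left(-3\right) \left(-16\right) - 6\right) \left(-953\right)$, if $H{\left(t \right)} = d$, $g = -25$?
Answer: $-40026 + 10 \sqrt{2} \approx -40012.0$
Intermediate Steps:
$d = 1$ ($d = 1^{-1} = 1$)
$H{\left(t \right)} = 1$
$\sqrt{199 + H{\left(g \right)}} + \left(\left(-3\right) \left(-16\right) - 6\right) \left(-953\right) = \sqrt{199 + 1} + \left(\left(-3\right) \left(-16\right) - 6\right) \left(-953\right) = \sqrt{200} + \left(48 - 6\right) \left(-953\right) = 10 \sqrt{2} + 42 \left(-953\right) = 10 \sqrt{2} - 40026 = -40026 + 10 \sqrt{2}$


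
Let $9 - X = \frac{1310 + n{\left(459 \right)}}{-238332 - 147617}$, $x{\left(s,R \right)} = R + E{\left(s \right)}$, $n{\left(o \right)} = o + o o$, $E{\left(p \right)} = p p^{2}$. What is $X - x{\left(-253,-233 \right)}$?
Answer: $\frac{6250258625981}{385949} \approx 1.6195 \cdot 10^{7}$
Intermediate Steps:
$E{\left(p \right)} = p^{3}$
$n{\left(o \right)} = o + o^{2}$
$x{\left(s,R \right)} = R + s^{3}$
$X = \frac{3685991}{385949}$ ($X = 9 - \frac{1310 + 459 \left(1 + 459\right)}{-238332 - 147617} = 9 - \frac{1310 + 459 \cdot 460}{-385949} = 9 - \left(1310 + 211140\right) \left(- \frac{1}{385949}\right) = 9 - 212450 \left(- \frac{1}{385949}\right) = 9 - - \frac{212450}{385949} = 9 + \frac{212450}{385949} = \frac{3685991}{385949} \approx 9.5505$)
$X - x{\left(-253,-233 \right)} = \frac{3685991}{385949} - \left(-233 + \left(-253\right)^{3}\right) = \frac{3685991}{385949} - \left(-233 - 16194277\right) = \frac{3685991}{385949} - -16194510 = \frac{3685991}{385949} + 16194510 = \frac{6250258625981}{385949}$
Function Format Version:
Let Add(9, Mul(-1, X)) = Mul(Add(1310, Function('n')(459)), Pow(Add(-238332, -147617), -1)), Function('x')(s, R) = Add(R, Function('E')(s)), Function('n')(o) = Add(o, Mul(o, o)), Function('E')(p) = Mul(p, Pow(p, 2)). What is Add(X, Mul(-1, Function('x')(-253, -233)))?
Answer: Rational(6250258625981, 385949) ≈ 1.6195e+7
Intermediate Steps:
Function('E')(p) = Pow(p, 3)
Function('n')(o) = Add(o, Pow(o, 2))
Function('x')(s, R) = Add(R, Pow(s, 3))
X = Rational(3685991, 385949) (X = Add(9, Mul(-1, Mul(Add(1310, Mul(459, Add(1, 459))), Pow(Add(-238332, -147617), -1)))) = Add(9, Mul(-1, Mul(Add(1310, Mul(459, 460)), Pow(-385949, -1)))) = Add(9, Mul(-1, Mul(Add(1310, 211140), Rational(-1, 385949)))) = Add(9, Mul(-1, Mul(212450, Rational(-1, 385949)))) = Add(9, Mul(-1, Rational(-212450, 385949))) = Add(9, Rational(212450, 385949)) = Rational(3685991, 385949) ≈ 9.5505)
Add(X, Mul(-1, Function('x')(-253, -233))) = Add(Rational(3685991, 385949), Mul(-1, Add(-233, Pow(-253, 3)))) = Add(Rational(3685991, 385949), Mul(-1, Add(-233, -16194277))) = Add(Rational(3685991, 385949), Mul(-1, -16194510)) = Add(Rational(3685991, 385949), 16194510) = Rational(6250258625981, 385949)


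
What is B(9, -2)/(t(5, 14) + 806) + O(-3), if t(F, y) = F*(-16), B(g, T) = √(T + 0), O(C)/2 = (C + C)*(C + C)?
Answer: 72 + I*√2/726 ≈ 72.0 + 0.001948*I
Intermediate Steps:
O(C) = 8*C² (O(C) = 2*((C + C)*(C + C)) = 2*((2*C)*(2*C)) = 2*(4*C²) = 8*C²)
B(g, T) = √T
t(F, y) = -16*F
B(9, -2)/(t(5, 14) + 806) + O(-3) = √(-2)/(-16*5 + 806) + 8*(-3)² = (I*√2)/(-80 + 806) + 8*9 = (I*√2)/726 + 72 = (I*√2)*(1/726) + 72 = I*√2/726 + 72 = 72 + I*√2/726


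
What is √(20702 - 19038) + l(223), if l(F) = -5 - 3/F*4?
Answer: -1127/223 + 8*√26 ≈ 35.738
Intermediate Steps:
l(F) = -5 - 12/F
√(20702 - 19038) + l(223) = √(20702 - 19038) + (-5 - 12/223) = √1664 + (-5 - 12*1/223) = 8*√26 + (-5 - 12/223) = 8*√26 - 1127/223 = -1127/223 + 8*√26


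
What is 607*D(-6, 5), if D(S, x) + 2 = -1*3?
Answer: -3035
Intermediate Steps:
D(S, x) = -5 (D(S, x) = -2 - 1*3 = -2 - 3 = -5)
607*D(-6, 5) = 607*(-5) = -3035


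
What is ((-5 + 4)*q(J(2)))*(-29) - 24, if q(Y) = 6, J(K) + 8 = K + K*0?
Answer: 150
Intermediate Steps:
J(K) = -8 + K (J(K) = -8 + (K + K*0) = -8 + (K + 0) = -8 + K)
((-5 + 4)*q(J(2)))*(-29) - 24 = ((-5 + 4)*6)*(-29) - 24 = -1*6*(-29) - 24 = -6*(-29) - 24 = 174 - 24 = 150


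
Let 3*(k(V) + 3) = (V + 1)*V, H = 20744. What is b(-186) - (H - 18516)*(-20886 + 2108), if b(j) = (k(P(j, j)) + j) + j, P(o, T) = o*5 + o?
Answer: 42251789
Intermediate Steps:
P(o, T) = 6*o (P(o, T) = 5*o + o = 6*o)
k(V) = -3 + V*(1 + V)/3 (k(V) = -3 + ((V + 1)*V)/3 = -3 + ((1 + V)*V)/3 = -3 + (V*(1 + V))/3 = -3 + V*(1 + V)/3)
b(j) = -3 + 4*j + 12*j² (b(j) = ((-3 + (6*j)/3 + (6*j)²/3) + j) + j = ((-3 + 2*j + (36*j²)/3) + j) + j = ((-3 + 2*j + 12*j²) + j) + j = (-3 + 3*j + 12*j²) + j = -3 + 4*j + 12*j²)
b(-186) - (H - 18516)*(-20886 + 2108) = (-3 + 4*(-186) + 12*(-186)²) - (20744 - 18516)*(-20886 + 2108) = (-3 - 744 + 12*34596) - 2228*(-18778) = (-3 - 744 + 415152) - 1*(-41837384) = 414405 + 41837384 = 42251789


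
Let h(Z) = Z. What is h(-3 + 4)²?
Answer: 1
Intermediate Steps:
h(-3 + 4)² = (-3 + 4)² = 1² = 1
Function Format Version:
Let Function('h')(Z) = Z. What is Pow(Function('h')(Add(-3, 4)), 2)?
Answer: 1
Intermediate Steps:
Pow(Function('h')(Add(-3, 4)), 2) = Pow(Add(-3, 4), 2) = Pow(1, 2) = 1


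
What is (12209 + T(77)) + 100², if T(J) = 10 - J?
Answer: 22142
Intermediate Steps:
(12209 + T(77)) + 100² = (12209 + (10 - 1*77)) + 100² = (12209 + (10 - 77)) + 10000 = (12209 - 67) + 10000 = 12142 + 10000 = 22142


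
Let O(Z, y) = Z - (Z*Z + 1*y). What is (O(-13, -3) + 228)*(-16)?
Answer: -784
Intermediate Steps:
O(Z, y) = Z - y - Z² (O(Z, y) = Z - (Z² + y) = Z - (y + Z²) = Z + (-y - Z²) = Z - y - Z²)
(O(-13, -3) + 228)*(-16) = ((-13 - 1*(-3) - 1*(-13)²) + 228)*(-16) = ((-13 + 3 - 1*169) + 228)*(-16) = ((-13 + 3 - 169) + 228)*(-16) = (-179 + 228)*(-16) = 49*(-16) = -784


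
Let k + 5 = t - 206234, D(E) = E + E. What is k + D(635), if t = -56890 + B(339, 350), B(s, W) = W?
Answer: -261509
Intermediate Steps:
D(E) = 2*E
t = -56540 (t = -56890 + 350 = -56540)
k = -262779 (k = -5 + (-56540 - 206234) = -5 - 262774 = -262779)
k + D(635) = -262779 + 2*635 = -262779 + 1270 = -261509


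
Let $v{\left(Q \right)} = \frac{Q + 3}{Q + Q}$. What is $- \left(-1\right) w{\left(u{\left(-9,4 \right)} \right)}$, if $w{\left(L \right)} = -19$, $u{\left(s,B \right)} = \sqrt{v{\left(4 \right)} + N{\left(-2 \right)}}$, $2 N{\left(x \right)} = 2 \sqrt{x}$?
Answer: $-19$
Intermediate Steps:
$v{\left(Q \right)} = \frac{3 + Q}{2 Q}$
$N{\left(x \right)} = \sqrt{x}$ ($N{\left(x \right)} = \frac{2 \sqrt{x}}{2} = \sqrt{x}$)
$u{\left(s,B \right)} = \sqrt{\frac{7}{8} + i \sqrt{2}}$ ($u{\left(s,B \right)} = \sqrt{\frac{3 + 4}{2 \cdot 4} + \sqrt{-2}} = \sqrt{\frac{1}{2} \cdot \frac{1}{4} \cdot 7 + i \sqrt{2}} = \sqrt{\frac{7}{8} + i \sqrt{2}}$)
$- \left(-1\right) w{\left(u{\left(-9,4 \right)} \right)} = - \left(-1\right) \left(-19\right) = \left(-1\right) 19 = -19$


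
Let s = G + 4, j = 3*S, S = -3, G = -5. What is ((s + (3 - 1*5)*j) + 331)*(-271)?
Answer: -94308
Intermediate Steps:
j = -9 (j = 3*(-3) = -9)
s = -1 (s = -5 + 4 = -1)
((s + (3 - 1*5)*j) + 331)*(-271) = ((-1 + (3 - 1*5)*(-9)) + 331)*(-271) = ((-1 + (3 - 5)*(-9)) + 331)*(-271) = ((-1 - 2*(-9)) + 331)*(-271) = ((-1 + 18) + 331)*(-271) = (17 + 331)*(-271) = 348*(-271) = -94308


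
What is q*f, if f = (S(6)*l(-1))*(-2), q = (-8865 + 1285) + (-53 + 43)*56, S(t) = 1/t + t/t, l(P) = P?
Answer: -56980/3 ≈ -18993.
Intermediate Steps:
S(t) = 1 + 1/t (S(t) = 1/t + 1 = 1 + 1/t)
q = -8140 (q = -7580 - 10*56 = -7580 - 560 = -8140)
f = 7/3 (f = (((1 + 6)/6)*(-1))*(-2) = (((⅙)*7)*(-1))*(-2) = ((7/6)*(-1))*(-2) = -7/6*(-2) = 7/3 ≈ 2.3333)
q*f = -8140*7/3 = -56980/3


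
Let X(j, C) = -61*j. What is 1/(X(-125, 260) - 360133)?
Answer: -1/352508 ≈ -2.8368e-6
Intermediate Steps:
1/(X(-125, 260) - 360133) = 1/(-61*(-125) - 360133) = 1/(7625 - 360133) = 1/(-352508) = -1/352508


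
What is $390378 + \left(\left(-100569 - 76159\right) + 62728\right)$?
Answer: $276378$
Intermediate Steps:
$390378 + \left(\left(-100569 - 76159\right) + 62728\right) = 390378 + \left(-176728 + 62728\right) = 390378 - 114000 = 276378$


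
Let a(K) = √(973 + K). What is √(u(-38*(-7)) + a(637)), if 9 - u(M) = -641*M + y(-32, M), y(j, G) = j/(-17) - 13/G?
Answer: √(3486735757358 + 20448484*√1610)/4522 ≈ 412.98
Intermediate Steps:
y(j, G) = -13/G - j/17 (y(j, G) = j*(-1/17) - 13/G = -j/17 - 13/G = -13/G - j/17)
u(M) = 121/17 + 13/M + 641*M (u(M) = 9 - (-641*M + (-13/M - 1/17*(-32))) = 9 - (-641*M + (-13/M + 32/17)) = 9 - (-641*M + (32/17 - 13/M)) = 9 - (32/17 - 641*M - 13/M) = 9 + (-32/17 + 13/M + 641*M) = 121/17 + 13/M + 641*M)
√(u(-38*(-7)) + a(637)) = √((121/17 + 13/((-38*(-7))) + 641*(-38*(-7))) + √(973 + 637)) = √((121/17 + 13/266 + 641*266) + √1610) = √((121/17 + 13*(1/266) + 170506) + √1610) = √((121/17 + 13/266 + 170506) + √1610) = √(771060539/4522 + √1610)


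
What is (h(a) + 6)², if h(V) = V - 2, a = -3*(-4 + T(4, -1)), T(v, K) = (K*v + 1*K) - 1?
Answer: 1156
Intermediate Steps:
T(v, K) = -1 + K + K*v (T(v, K) = (K*v + K) - 1 = (K + K*v) - 1 = -1 + K + K*v)
a = 30 (a = -3*(-4 + (-1 - 1 - 1*4)) = -3*(-4 + (-1 - 1 - 4)) = -3*(-4 - 6) = -3*(-10) = 30)
h(V) = -2 + V
(h(a) + 6)² = ((-2 + 30) + 6)² = (28 + 6)² = 34² = 1156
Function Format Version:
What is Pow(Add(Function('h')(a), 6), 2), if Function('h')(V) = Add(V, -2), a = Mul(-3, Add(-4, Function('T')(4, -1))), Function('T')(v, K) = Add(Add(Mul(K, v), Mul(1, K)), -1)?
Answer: 1156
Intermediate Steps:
Function('T')(v, K) = Add(-1, K, Mul(K, v)) (Function('T')(v, K) = Add(Add(Mul(K, v), K), -1) = Add(Add(K, Mul(K, v)), -1) = Add(-1, K, Mul(K, v)))
a = 30 (a = Mul(-3, Add(-4, Add(-1, -1, Mul(-1, 4)))) = Mul(-3, Add(-4, Add(-1, -1, -4))) = Mul(-3, Add(-4, -6)) = Mul(-3, -10) = 30)
Function('h')(V) = Add(-2, V)
Pow(Add(Function('h')(a), 6), 2) = Pow(Add(Add(-2, 30), 6), 2) = Pow(Add(28, 6), 2) = Pow(34, 2) = 1156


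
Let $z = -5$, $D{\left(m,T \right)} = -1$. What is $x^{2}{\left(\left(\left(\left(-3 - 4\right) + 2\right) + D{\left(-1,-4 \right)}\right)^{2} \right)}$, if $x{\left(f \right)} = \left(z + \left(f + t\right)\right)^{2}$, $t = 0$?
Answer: $923521$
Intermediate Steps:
$x{\left(f \right)} = \left(-5 + f\right)^{2}$ ($x{\left(f \right)} = \left(-5 + \left(f + 0\right)\right)^{2} = \left(-5 + f\right)^{2}$)
$x^{2}{\left(\left(\left(\left(-3 - 4\right) + 2\right) + D{\left(-1,-4 \right)}\right)^{2} \right)} = \left(\left(-5 + \left(\left(\left(-3 - 4\right) + 2\right) - 1\right)^{2}\right)^{2}\right)^{2} = \left(\left(-5 + \left(\left(-7 + 2\right) - 1\right)^{2}\right)^{2}\right)^{2} = \left(\left(-5 + \left(-5 - 1\right)^{2}\right)^{2}\right)^{2} = \left(\left(-5 + \left(-6\right)^{2}\right)^{2}\right)^{2} = \left(\left(-5 + 36\right)^{2}\right)^{2} = \left(31^{2}\right)^{2} = 961^{2} = 923521$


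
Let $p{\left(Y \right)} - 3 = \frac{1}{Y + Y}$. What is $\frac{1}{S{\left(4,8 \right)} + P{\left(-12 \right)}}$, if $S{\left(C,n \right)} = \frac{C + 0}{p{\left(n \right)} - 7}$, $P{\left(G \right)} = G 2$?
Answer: $- \frac{63}{1576} \approx -0.039975$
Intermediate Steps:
$p{\left(Y \right)} = 3 + \frac{1}{2 Y}$ ($p{\left(Y \right)} = 3 + \frac{1}{Y + Y} = 3 + \frac{1}{2 Y}$)
$P{\left(G \right)} = 2 G$
$S{\left(C,n \right)} = \frac{C}{-4 + \frac{1}{2 n}}$ ($S{\left(C,n \right)} = \frac{C + 0}{\left(3 + \frac{1}{2 n}\right) - 7} = \frac{C}{-4 + \frac{1}{2 n}}$)
$\frac{1}{S{\left(4,8 \right)} + P{\left(-12 \right)}} = \frac{1}{2 \cdot 4 \cdot 8 \frac{1}{1 - 64} + 2 \left(-12\right)} = \frac{1}{2 \cdot 4 \cdot 8 \frac{1}{1 - 64} - 24} = \frac{1}{2 \cdot 4 \cdot 8 \frac{1}{-63} - 24} = \frac{1}{2 \cdot 4 \cdot 8 \left(- \frac{1}{63}\right) - 24} = \frac{1}{- \frac{64}{63} - 24} = \frac{1}{- \frac{1576}{63}} = - \frac{63}{1576}$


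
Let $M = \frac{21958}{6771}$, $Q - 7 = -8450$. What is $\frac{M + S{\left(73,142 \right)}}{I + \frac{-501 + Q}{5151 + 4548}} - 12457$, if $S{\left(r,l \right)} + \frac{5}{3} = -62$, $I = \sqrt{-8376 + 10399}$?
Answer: $- \frac{87676530427352611}{7038318735419} - \frac{3575296096071 \sqrt{7}}{7038318735419} \approx -12458.0$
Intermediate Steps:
$Q = -8443$ ($Q = 7 - 8450 = -8443$)
$M = \frac{21958}{6771}$ ($M = 21958 \cdot \frac{1}{6771} = \frac{21958}{6771} \approx 3.2429$)
$I = 17 \sqrt{7}$ ($I = \sqrt{2023} = 17 \sqrt{7} \approx 44.978$)
$S{\left(r,l \right)} = - \frac{191}{3}$ ($S{\left(r,l \right)} = - \frac{5}{3} - 62 = - \frac{191}{3}$)
$\frac{M + S{\left(73,142 \right)}}{I + \frac{-501 + Q}{5151 + 4548}} - 12457 = \frac{\frac{21958}{6771} - \frac{191}{3}}{17 \sqrt{7} + \frac{-501 - 8443}{5151 + 4548}} - 12457 = - \frac{409129}{6771 \left(17 \sqrt{7} - \frac{8944}{9699}\right)} - 12457 = - \frac{409129}{6771 \left(- \frac{8944}{9699} + 17 \sqrt{7}\right)} - 12457 = -12457 - \frac{409129}{6771 \left(- \frac{8944}{9699} + 17 \sqrt{7}\right)}$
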